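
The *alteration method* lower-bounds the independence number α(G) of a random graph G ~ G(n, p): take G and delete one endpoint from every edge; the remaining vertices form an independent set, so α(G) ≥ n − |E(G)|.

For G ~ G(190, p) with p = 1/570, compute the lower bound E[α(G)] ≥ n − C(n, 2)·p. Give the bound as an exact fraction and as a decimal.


E[|E(G)|] = C(190, 2)·p = 17955 · (1/570) = 63/2.
E[α(G)] ≥ n − E[|E(G)|] = 190 − 63/2 = 317/2.
Numerically: ≈ 158.50000.
(This is only a lower bound; the true E[α(G)] may be larger.)

E[α(G)] ≥ 317/2 ≈ 158.50000.


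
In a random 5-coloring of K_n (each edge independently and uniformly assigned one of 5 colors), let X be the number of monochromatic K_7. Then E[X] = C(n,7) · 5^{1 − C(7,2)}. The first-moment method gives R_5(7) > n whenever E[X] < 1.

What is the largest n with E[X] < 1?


We need C(n, 7) · 5^{1 − 21} < 1, i.e. C(n, 7) < 5^{21 − 1} = 95367431640625.
Check values of n near the boundary:
  n = 335: C(335, 7) = 88202498238195; 88202498238195 < 95367431640625? YES
  n = 336: C(336, 7) = 90079147136880; 90079147136880 < 95367431640625? YES
  n = 337: C(337, 7) = 91989916924632; 91989916924632 < 95367431640625? YES
  n = 338: C(338, 7) = 93935323022736; 93935323022736 < 95367431640625? YES
  n = 339: C(339, 7) = 95915887062372; 95915887062372 < 95367431640625? NO
  n = 340: C(340, 7) = 97932136940560; 97932136940560 < 95367431640625? NO
The largest n with C(n, 7) < 95367431640625 is n = 338 (where E[X] = 93935323022736/95367431640625 ≈ 0.9850). Hence R_5(7) > 338, i.e. R_5(7) ≥ 339.

Largest n = 338; hence R_5(7) > 338.


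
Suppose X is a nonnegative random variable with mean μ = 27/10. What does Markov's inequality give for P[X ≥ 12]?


μ = E[X] = 27/10, a = 12.
Markov: P[X ≥ 12] ≤ μ/a = (27/10)/12 = 9/40.
Numerically: ≈ 0.22500.
(Since a = 12 > μ = 2.70000, the bound 9/40 is < 1 and informative.)

P[X ≥ 12] ≤ 9/40 ≈ 0.22500.


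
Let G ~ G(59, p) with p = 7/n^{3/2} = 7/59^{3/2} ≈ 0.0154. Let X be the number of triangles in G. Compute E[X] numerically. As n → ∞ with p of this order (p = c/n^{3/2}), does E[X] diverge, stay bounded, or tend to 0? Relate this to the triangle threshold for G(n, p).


Number of potential triangles: C(59, 3) = 32509.
Each occurs with probability p³ ≈ (0.0154)³ ≈ 3.68519e-06.
By linearity: E[X] = C(59, 3)·p³ ≈ 32509 · 3.68519e-06 ≈ 0.120.
Since α = 3/2 > 1, p = c/n^{3/2} = o(1/n) is below the triangle threshold p ~ 1/n. Asymptotically E[X] ~ (c³/6)·n^{3(1−α)} = (7³/6)·n^{-1.5} → 0, so by Markov's inequality G has no triangles w.h.p.

E[X] ≈ 0.120; in regime p = Θ(1/n^{3/2}) E[X] tends to 0 (below the triangle threshold p ~ 1/n).


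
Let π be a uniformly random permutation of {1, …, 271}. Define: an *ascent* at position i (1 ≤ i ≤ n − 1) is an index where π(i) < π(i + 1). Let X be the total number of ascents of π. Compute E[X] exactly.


Write X = Σ X_I over i = 1, …, 270, with X_I the indicator of one ascent.
There are 270 indicators.
For each fixed i, the pair (π(i), π(i+1)) is a uniformly random ordered pair of distinct values from {1, …, 271}; by symmetry P[π(i) < π(i+1)] = 1/2.
By linearity: E[X] = 270 · (1/2) = (271 − 1) · (1/2) = 135 ≈ 135.0000.

E[X] = 135 = 135.0000.


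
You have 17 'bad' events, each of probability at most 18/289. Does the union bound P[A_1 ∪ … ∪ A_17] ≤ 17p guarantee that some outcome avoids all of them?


Union bound: P[∪_{i=1}^{17} A_i] ≤ Σ_i P[A_i] ≤ 17·p = 17·(18/289) = 18/17.
Numerically: 18/17 ≈ 1.0588.
Is 18/17 < 1? NO.
Since the bound 18/17 is ≥ 1, the union bound is uninformative here; it does NOT by itself certify existence.

17·p = 18/17 ≈ 1.0588; existence NOT certified by the union bound.


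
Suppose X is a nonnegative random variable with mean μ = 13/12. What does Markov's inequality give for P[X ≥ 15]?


μ = E[X] = 13/12, a = 15.
Markov: P[X ≥ 15] ≤ μ/a = (13/12)/15 = 13/180.
Numerically: ≈ 0.07222.
(Since a = 15 > μ = 1.08333, the bound 13/180 is < 1 and informative.)

P[X ≥ 15] ≤ 13/180 ≈ 0.07222.


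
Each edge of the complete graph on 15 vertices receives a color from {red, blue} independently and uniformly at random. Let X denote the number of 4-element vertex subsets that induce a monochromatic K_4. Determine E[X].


Let X = Σ_S X_S over the C(15, 4) = 1365 subsets S of size 4, where X_S = 1 if the K_4 on S is monochromatic.
For a fixed S, the K_4 on S has C(4, 2) = 6 edges. P[all 6 edges red] = (1/2)^6, and likewise for blue, so P[monochromatic] = 2·(1/2)^6 = 2^{1 − 6} = 1/32.
By linearity: E[X] = C(15, 4) · 2^{1 − 6} = 1365 · 1/32 = 1365/32.
Numerically: E[X] ≈ 42.656.

E[X] = C(15,4)·2^(1−C(4,2)) = 1365/32 ≈ 42.656.


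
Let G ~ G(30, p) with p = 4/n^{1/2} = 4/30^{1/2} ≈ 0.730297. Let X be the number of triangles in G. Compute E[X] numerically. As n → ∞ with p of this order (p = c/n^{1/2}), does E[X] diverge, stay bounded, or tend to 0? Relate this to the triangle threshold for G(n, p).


Number of potential triangles: C(30, 3) = 4060.
Each occurs with probability p³ ≈ (0.730297)³ ≈ 3.89491596e-01.
By linearity: E[X] = C(30, 3)·p³ ≈ 4060 · 3.89491596e-01 ≈ 1581.335882.
Since α = 1/2 < 1, p = c/n^{1/2} ≫ 1/n is above the triangle threshold p ~ 1/n. Asymptotically E[X] ~ (c³/6)·n^{3(1−α)} = (4³/6)·n^{1.5} → ∞; triangles are abundant w.h.p.

E[X] ≈ 1581.335882; in regime p = Θ(1/n^{1/2}) E[X] diverges (above the triangle threshold p ~ 1/n).


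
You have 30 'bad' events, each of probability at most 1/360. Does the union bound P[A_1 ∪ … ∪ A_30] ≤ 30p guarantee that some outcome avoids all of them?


Union bound: P[∪_{i=1}^{30} A_i] ≤ Σ_i P[A_i] ≤ 30·p = 30·(1/360) = 1/12.
Numerically: 1/12 ≈ 0.0833.
Is 1/12 < 1? YES.
Since P[∪ A_i] ≤ 1/12 < 1, the complement has P[∩ A_i^c] ≥ 1 − 1/12 = 11/12 > 0, so some outcome avoids every A_i.

30·p = 1/12 ≈ 0.0833; existence CERTIFIED by the union bound.


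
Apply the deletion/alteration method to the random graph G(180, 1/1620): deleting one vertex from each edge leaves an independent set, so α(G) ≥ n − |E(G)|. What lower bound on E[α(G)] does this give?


E[|E(G)|] = C(180, 2)·p = 16110 · (1/1620) = 179/18.
E[α(G)] ≥ n − E[|E(G)|] = 180 − 179/18 = 3061/18.
Numerically: ≈ 170.0556.
(This is only a lower bound; the true E[α(G)] may be larger.)

E[α(G)] ≥ 3061/18 ≈ 170.0556.


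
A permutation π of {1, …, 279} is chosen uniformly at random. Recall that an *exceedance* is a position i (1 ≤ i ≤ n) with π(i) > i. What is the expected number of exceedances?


Write X = Σ_{i=1}^{279} X_i, where X_i = 1_{π(i) > i}.
For each fixed i, π(i) is uniform over {1, …, 279} (marginal of a uniform permutation), so P[π(i) > i] = (n − i)/n. Summing: Σ_{i=1}^{279} (n − i)/n = (0 + 1 + … + 278)/279 = 279(279 − 1)/(2·279) = (279 − 1)/2.
Hence E[X] = Σ_{i=1}^{279} (279 − i)/279 = 139 ≈ 139.000000.

E[X] = 139 = 139.000000.


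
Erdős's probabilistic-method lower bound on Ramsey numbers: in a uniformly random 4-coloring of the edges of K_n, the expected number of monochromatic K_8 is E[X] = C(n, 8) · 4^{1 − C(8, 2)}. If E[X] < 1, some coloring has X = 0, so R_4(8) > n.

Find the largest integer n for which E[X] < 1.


We need C(n, 8) · 4^{1 − 28} < 1, i.e. C(n, 8) < 4^{28 − 1} = 18014398509481984.
Check values of n near the boundary:
  n = 407: C(407, 8) = 17424959239309050; 17424959239309050 < 18014398509481984? YES
  n = 408: C(408, 8) = 17773458424095231; 17773458424095231 < 18014398509481984? YES
  n = 409: C(409, 8) = 18128041135797879; 18128041135797879 < 18014398509481984? NO
The largest n with C(n, 8) < 18014398509481984 is n = 408 (where E[X] = 17773458424095231/18014398509481984 ≈ 0.9866). Hence R_4(8) > 408, i.e. R_4(8) ≥ 409.

Largest n = 408; hence R_4(8) > 408.


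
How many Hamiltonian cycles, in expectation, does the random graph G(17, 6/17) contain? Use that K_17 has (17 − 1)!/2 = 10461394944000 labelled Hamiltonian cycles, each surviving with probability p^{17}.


K_17 has (17 − 1)!/2 = 10461394944000 labelled Hamiltonian cycles.
For each such Hamiltonian cycle H, let X_H = 1 if all 17 edges of H are present in G. Then P[X_H = 1] = p^{17} = (6/17)^{17} = 16926659444736/827240261886336764177.
Summing the indicators: E[X] = Σ_H E[X_H] = 10461394944000 · p^{17} = 10461394944000 · 16926659444736/827240261886336764177 = 177076469533971037814784000/827240261886336764177.
Numerically: E[X] ≈ 2.1406e+05.

E[X] = 10461394944000 · (6/17)^{17} = 177076469533971037814784000/827240261886336764177 ≈ 2.1406e+05.


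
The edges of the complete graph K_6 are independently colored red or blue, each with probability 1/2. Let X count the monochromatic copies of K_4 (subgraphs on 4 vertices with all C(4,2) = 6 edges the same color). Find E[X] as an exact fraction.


Let X = Σ_S X_S over the C(6, 4) = 15 subsets S of size 4, where X_S = 1 if the K_4 on S is monochromatic.
For a fixed S, the K_4 on S has C(4, 2) = 6 edges. P[all 6 edges red] = (1/2)^6, and likewise for blue, so P[monochromatic] = 2·(1/2)^6 = 2^{1 − 6} = 1/32.
Summing: E[X] = C(6, 4) · 2^{1 − 6} = 15 · 1/32 = 15/32.
Numerically: E[X] ≈ 0.469.

E[X] = C(6,4)·2^(1−C(4,2)) = 15/32 ≈ 0.469.


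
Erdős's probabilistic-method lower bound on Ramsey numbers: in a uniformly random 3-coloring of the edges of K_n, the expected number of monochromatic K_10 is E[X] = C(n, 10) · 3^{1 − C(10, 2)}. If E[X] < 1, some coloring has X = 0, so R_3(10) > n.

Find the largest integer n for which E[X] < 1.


We need C(n, 10) · 3^{1 − 45} < 1, i.e. C(n, 10) < 3^{45 − 1} = 984770902183611232881.
Check values of n near the boundary:
  n = 570: C(570, 10) = 921524823451961408691; 921524823451961408691 < 984770902183611232881? YES
  n = 571: C(571, 10) = 937951290893172842001; 937951290893172842001 < 984770902183611232881? YES
  n = 572: C(572, 10) = 954640815642161682606; 954640815642161682606 < 984770902183611232881? YES
  n = 573: C(573, 10) = 971597135635805762226; 971597135635805762226 < 984770902183611232881? YES
  n = 574: C(574, 10) = 988824035203816502691; 988824035203816502691 < 984770902183611232881? NO
  n = 575: C(575, 10) = 1006325345561406175305; 1006325345561406175305 < 984770902183611232881? NO
The largest n with C(n, 10) < 984770902183611232881 is n = 573 (where E[X] = 35985079097622435638/36472996377170786403 ≈ 0.9866225). Hence R_3(10) > 573, i.e. R_3(10) ≥ 574.

Largest n = 573; hence R_3(10) > 573.


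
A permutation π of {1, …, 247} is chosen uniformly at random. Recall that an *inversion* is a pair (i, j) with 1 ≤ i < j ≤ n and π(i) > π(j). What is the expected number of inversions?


Write X = Σ X_I over the C(247, 2) = 30381 pairs i < j, with X_I the indicator of one inversion.
There are 30381 indicators.
For each fixed pair i < j, the values π(i) and π(j) are two distinct elements of {1, …, 247} in uniformly random order; by symmetry P[π(i) > π(j)] = 1/2.
By linearity: E[X] = 30381 · (1/2) = C(247, 2) · (1/2) = 30381/2 = 30381/2 ≈ 15190.500.

E[X] = 30381/2 = 15190.500.


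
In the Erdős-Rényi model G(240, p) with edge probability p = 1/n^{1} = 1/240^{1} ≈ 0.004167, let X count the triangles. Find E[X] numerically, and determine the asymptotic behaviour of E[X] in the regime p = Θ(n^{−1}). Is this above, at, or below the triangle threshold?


Number of potential triangles: C(240, 3) = 2275280.
Each occurs with probability p³ ≈ (0.004167)³ ≈ 7.233796e-08.
By linearity: E[X] = C(240, 3)·p³ ≈ 2275280 · 7.233796e-08 ≈ 0.1646.
Here α = 1, so p = 1/n is exactly at the triangle threshold p ~ 1/n. Asymptotically E[X] → c³/6 = 1³/6 = 1/6 ≈ 0.1667, a bounded constant. In this regime the triangle count is asymptotically Poisson(c³/6).

E[X] ≈ 0.1646; in regime p = Θ(1/n^{1}) E[X] stays bounded (at the triangle threshold p ~ 1/n).


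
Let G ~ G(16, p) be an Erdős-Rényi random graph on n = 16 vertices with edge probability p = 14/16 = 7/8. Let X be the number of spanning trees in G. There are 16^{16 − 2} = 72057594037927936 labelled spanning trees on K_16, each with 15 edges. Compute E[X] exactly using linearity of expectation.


K_16 has 16^{16 − 2} = 72057594037927936 labelled spanning trees.
For each such spanning tree H, let X_H = 1 if all 15 edges of H are present in G. Then P[X_H = 1] = p^{15} = (7/8)^{15} = 4747561509943/35184372088832.
By linearity: E[X] = Σ_H E[X_H] = 72057594037927936 · p^{15} = 72057594037927936 · 4747561509943/35184372088832 = 9723005972363264.
Numerically: E[X] ≈ 9.723e+15.

E[X] = 72057594037927936 · (7/8)^{15} = 9723005972363264 ≈ 9.723e+15.


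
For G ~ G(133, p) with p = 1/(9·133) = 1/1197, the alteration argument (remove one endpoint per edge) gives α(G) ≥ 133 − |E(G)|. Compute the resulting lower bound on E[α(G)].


E[|E(G)|] = C(133, 2)·p = 8778 · (1/1197) = 22/3.
E[α(G)] ≥ n − E[|E(G)|] = 133 − 22/3 = 377/3.
Numerically: ≈ 125.66667.
(This is only a lower bound; the true E[α(G)] may be larger.)

E[α(G)] ≥ 377/3 ≈ 125.66667.


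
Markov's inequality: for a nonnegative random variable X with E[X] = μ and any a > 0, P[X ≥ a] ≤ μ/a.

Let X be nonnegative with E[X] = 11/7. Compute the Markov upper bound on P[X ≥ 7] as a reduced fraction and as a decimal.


μ = E[X] = 11/7, a = 7.
Markov: P[X ≥ 7] ≤ μ/a = (11/7)/7 = 11/49.
Numerically: ≈ 0.224490.
(Since a = 7 > μ = 1.571429, the bound 11/49 is < 1 and informative.)

P[X ≥ 7] ≤ 11/49 ≈ 0.224490.


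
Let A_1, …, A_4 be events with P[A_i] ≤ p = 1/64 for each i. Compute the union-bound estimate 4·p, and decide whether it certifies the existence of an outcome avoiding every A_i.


Union bound: P[∪_{i=1}^{4} A_i] ≤ Σ_i P[A_i] ≤ 4·p = 4·(1/64) = 1/16.
Numerically: 1/16 ≈ 0.0625000.
Is 1/16 < 1? YES.
Since P[∪ A_i] ≤ 1/16 < 1, the complement has P[∩ A_i^c] ≥ 1 − 1/16 = 15/16 > 0, so some outcome avoids every A_i.

4·p = 1/16 ≈ 0.0625000; existence CERTIFIED by the union bound.


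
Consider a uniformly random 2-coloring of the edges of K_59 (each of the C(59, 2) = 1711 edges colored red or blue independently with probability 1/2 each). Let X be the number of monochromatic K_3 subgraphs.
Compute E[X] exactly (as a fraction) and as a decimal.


Let X = Σ_S X_S over the C(59, 3) = 32509 subsets S of size 3, where X_S = 1 if the K_3 on S is monochromatic.
For a fixed S, the K_3 on S has C(3, 2) = 3 edges. P[all 3 edges red] = (1/2)^3, and likewise for blue, so P[monochromatic] = 2·(1/2)^3 = 2^{1 − 3} = 1/4.
Summing: E[X] = C(59, 3) · 2^{1 − 3} = 32509 · 1/4 = 32509/4.
Numerically: E[X] ≈ 8127.2500.

E[X] = C(59,3)·2^(1−C(3,2)) = 32509/4 ≈ 8127.2500.


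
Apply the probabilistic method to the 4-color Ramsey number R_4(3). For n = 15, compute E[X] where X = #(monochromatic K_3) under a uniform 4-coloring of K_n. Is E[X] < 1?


E[X] = C(15, 3) · 4^{1 − 3} = 455 · 4^{−2} = 455/16.
As a reduced fraction: E[X] = 455/16 ≈ 28.4375.
Is E[X] < 1? NO.
Since E[X] ≥ 1, the first-moment bound is inconclusive at n = 15; it does NOT by itself certify R_4(3) > 15.

E[X] = 455/16 ≈ 28.4375; E[X] ≥ 1; first-moment method inconclusive here.


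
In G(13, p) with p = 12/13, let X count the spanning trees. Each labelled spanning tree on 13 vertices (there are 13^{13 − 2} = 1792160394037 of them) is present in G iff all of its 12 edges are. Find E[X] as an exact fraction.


K_13 has 13^{13 − 2} = 1792160394037 labelled spanning trees.
For each such spanning tree H, let X_H = 1 if all 12 edges of H are present in G. Then P[X_H = 1] = p^{12} = (12/13)^{12} = 8916100448256/23298085122481.
By linearity of expectation: E[X] = Σ_H E[X_H] = 1792160394037 · p^{12} = 1792160394037 · 8916100448256/23298085122481 = 8916100448256/13.
Numerically: E[X] ≈ 6.86e+11.

E[X] = 1792160394037 · (12/13)^{12} = 8916100448256/13 ≈ 6.86e+11.


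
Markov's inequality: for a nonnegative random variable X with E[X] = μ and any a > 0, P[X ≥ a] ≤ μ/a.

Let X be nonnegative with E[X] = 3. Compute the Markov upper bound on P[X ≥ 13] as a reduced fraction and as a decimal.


μ = E[X] = 3, a = 13.
Markov: P[X ≥ 13] ≤ μ/a = (3)/13 = 3/13.
Numerically: ≈ 0.2308.
(Since a = 13 > μ = 3.0000, the bound 3/13 is < 1 and informative.)

P[X ≥ 13] ≤ 3/13 ≈ 0.2308.


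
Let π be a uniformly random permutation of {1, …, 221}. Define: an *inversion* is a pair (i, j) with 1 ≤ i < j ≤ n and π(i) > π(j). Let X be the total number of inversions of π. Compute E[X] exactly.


Write X = Σ X_I over the C(221, 2) = 24310 pairs i < j, with X_I the indicator of one inversion.
There are 24310 indicators.
For each fixed pair i < j, the values π(i) and π(j) are two distinct elements of {1, …, 221} in uniformly random order; by symmetry P[π(i) > π(j)] = 1/2.
By linearity: E[X] = 24310 · (1/2) = C(221, 2) · (1/2) = 24310/2 = 12155 ≈ 12155.000000.

E[X] = 12155 = 12155.000000.


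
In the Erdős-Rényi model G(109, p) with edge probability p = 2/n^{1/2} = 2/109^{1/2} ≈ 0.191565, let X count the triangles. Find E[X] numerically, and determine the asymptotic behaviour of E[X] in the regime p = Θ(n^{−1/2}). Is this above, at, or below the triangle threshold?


Number of potential triangles: C(109, 3) = 209934.
Each occurs with probability p³ ≈ (0.191565)³ ≈ 7.02991769e-03.
By linearity: E[X] = C(109, 3)·p³ ≈ 209934 · 7.02991769e-03 ≈ 1475.818740.
Since α = 1/2 < 1, p = c/n^{1/2} ≫ 1/n is above the triangle threshold p ~ 1/n. Asymptotically E[X] ~ (c³/6)·n^{3(1−α)} = (2³/6)·n^{1.5} → ∞; triangles are abundant w.h.p.

E[X] ≈ 1475.818740; in regime p = Θ(1/n^{1/2}) E[X] diverges (above the triangle threshold p ~ 1/n).


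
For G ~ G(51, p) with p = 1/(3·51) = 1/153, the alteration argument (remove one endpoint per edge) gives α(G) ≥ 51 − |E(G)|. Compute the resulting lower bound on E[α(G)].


E[|E(G)|] = C(51, 2)·p = 1275 · (1/153) = 25/3.
E[α(G)] ≥ n − E[|E(G)|] = 51 − 25/3 = 128/3.
Numerically: ≈ 42.6667.
(This is only a lower bound; the true E[α(G)] may be larger.)

E[α(G)] ≥ 128/3 ≈ 42.6667.


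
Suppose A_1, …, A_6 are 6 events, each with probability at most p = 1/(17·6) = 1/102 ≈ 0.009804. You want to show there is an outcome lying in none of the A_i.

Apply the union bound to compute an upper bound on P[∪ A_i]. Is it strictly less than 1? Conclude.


Union bound: P[∪_{i=1}^{6} A_i] ≤ Σ_i P[A_i] ≤ 6·p = 6·(1/102) = 1/17.
Numerically: 1/17 ≈ 0.058824.
Is 1/17 < 1? YES.
Since P[∪ A_i] ≤ 1/17 < 1, the complement has P[∩ A_i^c] ≥ 1 − 1/17 = 16/17 > 0, so some outcome avoids every A_i.

6·p = 1/17 ≈ 0.058824; existence CERTIFIED by the union bound.


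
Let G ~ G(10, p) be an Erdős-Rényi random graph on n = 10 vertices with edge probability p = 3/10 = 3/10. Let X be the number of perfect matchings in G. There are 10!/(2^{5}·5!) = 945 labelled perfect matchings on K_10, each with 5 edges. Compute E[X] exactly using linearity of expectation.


K_10 has 10!/(2^{5}·5!) = 945 labelled perfect matchings.
For each such perfect matching H, let X_H = 1 if all 5 edges of H are present in G. Then P[X_H = 1] = p^{5} = (3/10)^{5} = 243/100000.
Summing the indicators: E[X] = Σ_H E[X_H] = 945 · p^{5} = 945 · 243/100000 = 45927/20000.
Numerically: E[X] ≈ 2.2963.

E[X] = 945 · (3/10)^{5} = 45927/20000 ≈ 2.2963.


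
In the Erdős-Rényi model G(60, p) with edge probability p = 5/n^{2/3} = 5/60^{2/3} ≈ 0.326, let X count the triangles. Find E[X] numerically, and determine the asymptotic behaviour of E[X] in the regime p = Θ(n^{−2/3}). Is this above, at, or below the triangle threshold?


Number of potential triangles: C(60, 3) = 34220.
Each occurs with probability p³ ≈ (0.326)³ ≈ 3.47222e-02.
By linearity: E[X] = C(60, 3)·p³ ≈ 34220 · 3.47222e-02 ≈ 1188.194.
Since α = 2/3 < 1, p = c/n^{2/3} ≫ 1/n is above the triangle threshold p ~ 1/n. Asymptotically E[X] ~ (c³/6)·n^{3(1−α)} = (5³/6)·n^{1} → ∞; triangles are abundant w.h.p.

E[X] ≈ 1188.194; in regime p = Θ(1/n^{2/3}) E[X] diverges (above the triangle threshold p ~ 1/n).


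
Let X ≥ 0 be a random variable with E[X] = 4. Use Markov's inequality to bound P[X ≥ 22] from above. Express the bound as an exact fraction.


μ = E[X] = 4, a = 22.
Markov: P[X ≥ 22] ≤ μ/a = (4)/22 = 2/11.
Numerically: ≈ 0.182.
(Since a = 22 > μ = 4.000, the bound 2/11 is < 1 and informative.)

P[X ≥ 22] ≤ 2/11 ≈ 0.182.


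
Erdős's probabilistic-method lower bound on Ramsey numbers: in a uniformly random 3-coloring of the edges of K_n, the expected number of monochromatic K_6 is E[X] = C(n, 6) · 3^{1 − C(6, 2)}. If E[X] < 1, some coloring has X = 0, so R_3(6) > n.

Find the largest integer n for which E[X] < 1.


We need C(n, 6) · 3^{1 − 15} < 1, i.e. C(n, 6) < 3^{15 − 1} = 4782969.
Check values of n near the boundary:
  n = 35: C(35, 6) = 1623160; 1623160 < 4782969? YES
  n = 36: C(36, 6) = 1947792; 1947792 < 4782969? YES
  n = 37: C(37, 6) = 2324784; 2324784 < 4782969? YES
  n = 38: C(38, 6) = 2760681; 2760681 < 4782969? YES
  n = 39: C(39, 6) = 3262623; 3262623 < 4782969? YES
  n = 40: C(40, 6) = 3838380; 3838380 < 4782969? YES
  n = 41: C(41, 6) = 4496388; 4496388 < 4782969? YES
  n = 42: C(42, 6) = 5245786; 5245786 < 4782969? NO
The largest n with C(n, 6) < 4782969 is n = 41 (where E[X] = 1498796/1594323 ≈ 0.94008). Hence R_3(6) > 41, i.e. R_3(6) ≥ 42.

Largest n = 41; hence R_3(6) > 41.


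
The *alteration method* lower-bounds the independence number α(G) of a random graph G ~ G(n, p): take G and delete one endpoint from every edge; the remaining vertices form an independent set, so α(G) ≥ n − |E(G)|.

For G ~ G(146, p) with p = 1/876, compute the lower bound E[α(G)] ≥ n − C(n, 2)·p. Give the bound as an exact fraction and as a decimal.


E[|E(G)|] = C(146, 2)·p = 10585 · (1/876) = 145/12.
E[α(G)] ≥ n − E[|E(G)|] = 146 − 145/12 = 1607/12.
Numerically: ≈ 133.91667.
(This is only a lower bound; the true E[α(G)] may be larger.)

E[α(G)] ≥ 1607/12 ≈ 133.91667.


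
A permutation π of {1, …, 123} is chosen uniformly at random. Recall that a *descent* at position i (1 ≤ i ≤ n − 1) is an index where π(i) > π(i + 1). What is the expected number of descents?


Write X = Σ X_I over i = 1, …, 122, with X_I the indicator of one descent.
There are 122 indicators.
For each fixed i, the pair (π(i), π(i+1)) is a uniformly random ordered pair of distinct values from {1, …, 123}; by symmetry P[π(i) > π(i+1)] = 1/2.
By linearity: E[X] = 122 · (1/2) = (123 − 1) · (1/2) = 61 ≈ 61.000000.

E[X] = 61 = 61.000000.


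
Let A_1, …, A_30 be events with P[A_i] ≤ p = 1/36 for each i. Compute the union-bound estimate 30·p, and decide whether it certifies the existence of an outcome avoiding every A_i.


Union bound: P[∪_{i=1}^{30} A_i] ≤ Σ_i P[A_i] ≤ 30·p = 30·(1/36) = 5/6.
Numerically: 5/6 ≈ 0.8333.
Is 5/6 < 1? YES.
Since P[∪ A_i] ≤ 5/6 < 1, the complement has P[∩ A_i^c] ≥ 1 − 5/6 = 1/6 > 0, so some outcome avoids every A_i.

30·p = 5/6 ≈ 0.8333; existence CERTIFIED by the union bound.


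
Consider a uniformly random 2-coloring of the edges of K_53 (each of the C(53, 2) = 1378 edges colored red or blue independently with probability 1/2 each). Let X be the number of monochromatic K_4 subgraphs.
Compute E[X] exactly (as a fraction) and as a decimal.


Let X = Σ_S X_S over the C(53, 4) = 292825 subsets S of size 4, where X_S = 1 if the K_4 on S is monochromatic.
For a fixed S, the K_4 on S has C(4, 2) = 6 edges. P[all 6 edges red] = (1/2)^6, and likewise for blue, so P[monochromatic] = 2·(1/2)^6 = 2^{1 − 6} = 1/32.
By linearity of expectation: E[X] = C(53, 4) · 2^{1 − 6} = 292825 · 1/32 = 292825/32.
Numerically: E[X] ≈ 9150.781.

E[X] = C(53,4)·2^(1−C(4,2)) = 292825/32 ≈ 9150.781.


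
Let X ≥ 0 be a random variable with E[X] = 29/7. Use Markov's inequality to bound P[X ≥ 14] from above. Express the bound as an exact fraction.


μ = E[X] = 29/7, a = 14.
Markov: P[X ≥ 14] ≤ μ/a = (29/7)/14 = 29/98.
Numerically: ≈ 0.296.
(Since a = 14 > μ = 4.143, the bound 29/98 is < 1 and informative.)

P[X ≥ 14] ≤ 29/98 ≈ 0.296.


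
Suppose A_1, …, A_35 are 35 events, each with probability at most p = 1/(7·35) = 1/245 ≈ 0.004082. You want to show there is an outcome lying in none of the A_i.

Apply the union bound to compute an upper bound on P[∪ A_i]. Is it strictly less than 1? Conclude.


Union bound: P[∪_{i=1}^{35} A_i] ≤ Σ_i P[A_i] ≤ 35·p = 35·(1/245) = 1/7.
Numerically: 1/7 ≈ 0.142857.
Is 1/7 < 1? YES.
Since P[∪ A_i] ≤ 1/7 < 1, the complement has P[∩ A_i^c] ≥ 1 − 1/7 = 6/7 > 0, so some outcome avoids every A_i.

35·p = 1/7 ≈ 0.142857; existence CERTIFIED by the union bound.


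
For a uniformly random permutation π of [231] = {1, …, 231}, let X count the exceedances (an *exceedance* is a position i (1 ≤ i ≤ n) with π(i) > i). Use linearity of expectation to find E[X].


Write X = Σ_{i=1}^{231} X_i, where X_i = 1_{π(i) > i}.
For each fixed i, π(i) is uniform over {1, …, 231} (marginal of a uniform permutation), so P[π(i) > i] = (n − i)/n. Summing: Σ_{i=1}^{231} (n − i)/n = (0 + 1 + … + 230)/231 = 231(231 − 1)/(2·231) = (231 − 1)/2.
Hence E[X] = Σ_{i=1}^{231} (231 − i)/231 = 115 ≈ 115.0000.

E[X] = 115 = 115.0000.


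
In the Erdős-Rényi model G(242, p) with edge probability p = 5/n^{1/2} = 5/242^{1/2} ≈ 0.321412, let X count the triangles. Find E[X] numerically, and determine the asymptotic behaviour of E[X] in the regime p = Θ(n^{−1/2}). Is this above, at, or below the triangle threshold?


Number of potential triangles: C(242, 3) = 2332880.
Each occurs with probability p³ ≈ (0.321412)³ ≈ 3.32037369e-02.
By linearity: E[X] = C(242, 3)·p³ ≈ 2332880 · 3.32037369e-02 ≈ 77460.333757.
Since α = 1/2 < 1, p = c/n^{1/2} ≫ 1/n is above the triangle threshold p ~ 1/n. Asymptotically E[X] ~ (c³/6)·n^{3(1−α)} = (5³/6)·n^{1.5} → ∞; triangles are abundant w.h.p.

E[X] ≈ 77460.333757; in regime p = Θ(1/n^{1/2}) E[X] diverges (above the triangle threshold p ~ 1/n).


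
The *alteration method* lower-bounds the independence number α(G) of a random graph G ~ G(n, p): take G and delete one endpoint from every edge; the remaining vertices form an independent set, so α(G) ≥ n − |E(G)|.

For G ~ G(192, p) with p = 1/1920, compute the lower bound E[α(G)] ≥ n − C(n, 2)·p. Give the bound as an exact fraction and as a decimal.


E[|E(G)|] = C(192, 2)·p = 18336 · (1/1920) = 191/20.
E[α(G)] ≥ n − E[|E(G)|] = 192 − 191/20 = 3649/20.
Numerically: ≈ 182.45000.
(This is only a lower bound; the true E[α(G)] may be larger.)

E[α(G)] ≥ 3649/20 ≈ 182.45000.


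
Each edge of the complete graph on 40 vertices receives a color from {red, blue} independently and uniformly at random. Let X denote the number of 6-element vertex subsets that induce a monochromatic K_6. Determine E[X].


Let X = Σ_S X_S over the C(40, 6) = 3838380 subsets S of size 6, where X_S = 1 if the K_6 on S is monochromatic.
For a fixed S, the K_6 on S has C(6, 2) = 15 edges. P[all 15 edges red] = (1/2)^15, and likewise for blue, so P[monochromatic] = 2·(1/2)^15 = 2^{1 − 15} = 1/16384.
By linearity: E[X] = C(40, 6) · 2^{1 − 15} = 3838380 · 1/16384 = 959595/4096.
Numerically: E[X] ≈ 234.2761.

E[X] = C(40,6)·2^(1−C(6,2)) = 959595/4096 ≈ 234.2761.


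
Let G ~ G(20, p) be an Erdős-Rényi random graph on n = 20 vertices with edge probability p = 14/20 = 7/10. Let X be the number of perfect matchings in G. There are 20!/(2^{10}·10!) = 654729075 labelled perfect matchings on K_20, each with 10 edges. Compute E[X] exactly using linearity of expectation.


K_20 has 20!/(2^{10}·10!) = 654729075 labelled perfect matchings.
For each such perfect matching H, let X_H = 1 if all 10 edges of H are present in G. Then P[X_H = 1] = p^{10} = (7/10)^{10} = 282475249/10000000000.
Summing the indicators: E[X] = Σ_H E[X_H] = 654729075 · p^{10} = 654729075 · 282475249/10000000000 = 7397790339526587/400000000.
Numerically: E[X] ≈ 1.84945e+07.

E[X] = 654729075 · (7/10)^{10} = 7397790339526587/400000000 ≈ 1.84945e+07.


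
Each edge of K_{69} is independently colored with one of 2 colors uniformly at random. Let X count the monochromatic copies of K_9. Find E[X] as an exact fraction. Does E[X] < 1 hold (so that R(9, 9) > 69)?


E[X] = C(69, 9) · 2^{1 − 36} = 56672074888 · 2^{−35} = 56672074888/34359738368.
As a reduced fraction: E[X] = 7084009361/4294967296 ≈ 1.649374.
Is E[X] < 1? NO.
Since E[X] ≥ 1, the first-moment bound is inconclusive at n = 69; it does NOT by itself certify R(9, 9) > 69.

E[X] = 7084009361/4294967296 ≈ 1.649374; E[X] ≥ 1; first-moment method inconclusive here.


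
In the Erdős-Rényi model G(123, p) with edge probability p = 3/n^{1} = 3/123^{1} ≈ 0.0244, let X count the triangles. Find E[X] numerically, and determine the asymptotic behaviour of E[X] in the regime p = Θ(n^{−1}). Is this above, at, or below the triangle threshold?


Number of potential triangles: C(123, 3) = 302621.
Each occurs with probability p³ ≈ (0.0244)³ ≈ 1.45094e-05.
By linearity: E[X] = C(123, 3)·p³ ≈ 302621 · 1.45094e-05 ≈ 4.391.
Here α = 1, so p = 3/n is exactly at the triangle threshold p ~ 1/n. Asymptotically E[X] → c³/6 = 3³/6 = 9/2 ≈ 4.500, a bounded constant. In this regime the triangle count is asymptotically Poisson(c³/6).

E[X] ≈ 4.391; in regime p = Θ(1/n^{1}) E[X] stays bounded (at the triangle threshold p ~ 1/n).


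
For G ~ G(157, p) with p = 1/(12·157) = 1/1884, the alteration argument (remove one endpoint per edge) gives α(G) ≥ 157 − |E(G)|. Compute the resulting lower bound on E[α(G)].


E[|E(G)|] = C(157, 2)·p = 12246 · (1/1884) = 13/2.
E[α(G)] ≥ n − E[|E(G)|] = 157 − 13/2 = 301/2.
Numerically: ≈ 150.500000.
(This is only a lower bound; the true E[α(G)] may be larger.)

E[α(G)] ≥ 301/2 ≈ 150.500000.


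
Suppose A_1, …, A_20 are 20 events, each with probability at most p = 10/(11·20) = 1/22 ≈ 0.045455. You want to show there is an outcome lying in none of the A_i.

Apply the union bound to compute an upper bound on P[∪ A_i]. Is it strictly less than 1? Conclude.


Union bound: P[∪_{i=1}^{20} A_i] ≤ Σ_i P[A_i] ≤ 20·p = 20·(1/22) = 10/11.
Numerically: 10/11 ≈ 0.909091.
Is 10/11 < 1? YES.
Since P[∪ A_i] ≤ 10/11 < 1, the complement has P[∩ A_i^c] ≥ 1 − 10/11 = 1/11 > 0, so some outcome avoids every A_i.

20·p = 10/11 ≈ 0.909091; existence CERTIFIED by the union bound.


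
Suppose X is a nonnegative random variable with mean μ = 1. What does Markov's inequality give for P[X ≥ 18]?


μ = E[X] = 1, a = 18.
Markov: P[X ≥ 18] ≤ μ/a = (1)/18 = 1/18.
Numerically: ≈ 0.0556.
(Since a = 18 > μ = 1.0000, the bound 1/18 is < 1 and informative.)

P[X ≥ 18] ≤ 1/18 ≈ 0.0556.


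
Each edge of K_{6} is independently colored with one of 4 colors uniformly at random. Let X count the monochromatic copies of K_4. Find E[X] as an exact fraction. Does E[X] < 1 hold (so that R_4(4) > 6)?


E[X] = C(6, 4) · 4^{1 − 6} = 15 · 4^{−5} = 15/1024.
As a reduced fraction: E[X] = 15/1024 ≈ 0.015.
Is E[X] < 1? YES.
Since E[X] < 1, there exists a 4-coloring of K_{6} with no monochromatic K_4; hence R_4(4) > 6.

E[X] = 15/1024 ≈ 0.015; E[X] < 1, so R_4(4) > 6.


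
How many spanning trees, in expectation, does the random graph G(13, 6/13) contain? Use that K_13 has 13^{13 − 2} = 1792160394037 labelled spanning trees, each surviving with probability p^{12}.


K_13 has 13^{13 − 2} = 1792160394037 labelled spanning trees.
For each such spanning tree H, let X_H = 1 if all 12 edges of H are present in G. Then P[X_H = 1] = p^{12} = (6/13)^{12} = 2176782336/23298085122481.
By linearity: E[X] = Σ_H E[X_H] = 1792160394037 · p^{12} = 1792160394037 · 2176782336/23298085122481 = 2176782336/13.
Numerically: E[X] ≈ 1.674e+08.

E[X] = 1792160394037 · (6/13)^{12} = 2176782336/13 ≈ 1.674e+08.


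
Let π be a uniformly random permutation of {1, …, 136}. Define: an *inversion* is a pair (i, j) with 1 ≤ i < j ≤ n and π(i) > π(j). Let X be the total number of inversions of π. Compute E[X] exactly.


Write X = Σ X_I over the C(136, 2) = 9180 pairs i < j, with X_I the indicator of one inversion.
There are 9180 indicators.
For each fixed pair i < j, the values π(i) and π(j) are two distinct elements of {1, …, 136} in uniformly random order; by symmetry P[π(i) > π(j)] = 1/2.
By linearity: E[X] = 9180 · (1/2) = C(136, 2) · (1/2) = 9180/2 = 4590 ≈ 4590.00000.

E[X] = 4590 = 4590.00000.


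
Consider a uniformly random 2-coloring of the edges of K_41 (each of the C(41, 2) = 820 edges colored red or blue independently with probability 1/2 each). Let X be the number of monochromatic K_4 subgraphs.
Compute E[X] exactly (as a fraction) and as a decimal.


Let X = Σ_S X_S over the C(41, 4) = 101270 subsets S of size 4, where X_S = 1 if the K_4 on S is monochromatic.
For a fixed S, the K_4 on S has C(4, 2) = 6 edges. P[all 6 edges red] = (1/2)^6, and likewise for blue, so P[monochromatic] = 2·(1/2)^6 = 2^{1 − 6} = 1/32.
Summing: E[X] = C(41, 4) · 2^{1 − 6} = 101270 · 1/32 = 50635/16.
Numerically: E[X] ≈ 3164.687500.

E[X] = C(41,4)·2^(1−C(4,2)) = 50635/16 ≈ 3164.687500.


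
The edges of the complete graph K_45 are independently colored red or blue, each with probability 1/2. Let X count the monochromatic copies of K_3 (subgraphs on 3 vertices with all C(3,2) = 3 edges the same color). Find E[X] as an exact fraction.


Let X = Σ_S X_S over the C(45, 3) = 14190 subsets S of size 3, where X_S = 1 if the K_3 on S is monochromatic.
For a fixed S, the K_3 on S has C(3, 2) = 3 edges. P[all 3 edges red] = (1/2)^3, and likewise for blue, so P[monochromatic] = 2·(1/2)^3 = 2^{1 − 3} = 1/4.
By linearity: E[X] = C(45, 3) · 2^{1 − 3} = 14190 · 1/4 = 7095/2.
Numerically: E[X] ≈ 3547.500.

E[X] = C(45,3)·2^(1−C(3,2)) = 7095/2 ≈ 3547.500.


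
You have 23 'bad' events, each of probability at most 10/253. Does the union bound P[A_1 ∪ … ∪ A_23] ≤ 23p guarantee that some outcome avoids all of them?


Union bound: P[∪_{i=1}^{23} A_i] ≤ Σ_i P[A_i] ≤ 23·p = 23·(10/253) = 10/11.
Numerically: 10/11 ≈ 0.9091.
Is 10/11 < 1? YES.
Since P[∪ A_i] ≤ 10/11 < 1, the complement has P[∩ A_i^c] ≥ 1 − 10/11 = 1/11 > 0, so some outcome avoids every A_i.

23·p = 10/11 ≈ 0.9091; existence CERTIFIED by the union bound.


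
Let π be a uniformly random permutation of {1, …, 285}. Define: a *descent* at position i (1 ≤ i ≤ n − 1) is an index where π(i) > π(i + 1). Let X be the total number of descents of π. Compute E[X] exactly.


Write X = Σ X_I over i = 1, …, 284, with X_I the indicator of one descent.
There are 284 indicators.
For each fixed i, the pair (π(i), π(i+1)) is a uniformly random ordered pair of distinct values from {1, …, 285}; by symmetry P[π(i) > π(i+1)] = 1/2.
By linearity: E[X] = 284 · (1/2) = (285 − 1) · (1/2) = 142 ≈ 142.000.

E[X] = 142 = 142.000.


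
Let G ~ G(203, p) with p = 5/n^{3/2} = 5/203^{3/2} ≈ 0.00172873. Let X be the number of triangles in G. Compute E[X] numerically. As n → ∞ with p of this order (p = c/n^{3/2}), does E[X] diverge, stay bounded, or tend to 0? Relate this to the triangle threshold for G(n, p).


Number of potential triangles: C(203, 3) = 1373701.
Each occurs with probability p³ ≈ (0.00172873)³ ≈ 5.16627884e-09.
By linearity: E[X] = C(203, 3)·p³ ≈ 1373701 · 5.16627884e-09 ≈ 0.007097.
Since α = 3/2 > 1, p = c/n^{3/2} = o(1/n) is below the triangle threshold p ~ 1/n. Asymptotically E[X] ~ (c³/6)·n^{3(1−α)} = (5³/6)·n^{-1.5} → 0, so by Markov's inequality G has no triangles w.h.p.

E[X] ≈ 0.007097; in regime p = Θ(1/n^{3/2}) E[X] tends to 0 (below the triangle threshold p ~ 1/n).


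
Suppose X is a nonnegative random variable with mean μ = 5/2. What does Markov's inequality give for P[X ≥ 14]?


μ = E[X] = 5/2, a = 14.
Markov: P[X ≥ 14] ≤ μ/a = (5/2)/14 = 5/28.
Numerically: ≈ 0.1786.
(Since a = 14 > μ = 2.5000, the bound 5/28 is < 1 and informative.)

P[X ≥ 14] ≤ 5/28 ≈ 0.1786.


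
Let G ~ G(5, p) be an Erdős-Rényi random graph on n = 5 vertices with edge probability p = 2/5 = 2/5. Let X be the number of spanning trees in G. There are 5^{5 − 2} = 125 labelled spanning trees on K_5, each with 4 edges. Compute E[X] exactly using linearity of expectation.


K_5 has 5^{5 − 2} = 125 labelled spanning trees.
For each such spanning tree H, let X_H = 1 if all 4 edges of H are present in G. Then P[X_H = 1] = p^{4} = (2/5)^{4} = 16/625.
Summing the indicators: E[X] = Σ_H E[X_H] = 125 · p^{4} = 125 · 16/625 = 16/5.
Numerically: E[X] ≈ 3.2.

E[X] = 125 · (2/5)^{4} = 16/5 ≈ 3.2.


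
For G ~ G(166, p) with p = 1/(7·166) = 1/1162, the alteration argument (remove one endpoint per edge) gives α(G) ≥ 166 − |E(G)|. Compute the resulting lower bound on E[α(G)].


E[|E(G)|] = C(166, 2)·p = 13695 · (1/1162) = 165/14.
E[α(G)] ≥ n − E[|E(G)|] = 166 − 165/14 = 2159/14.
Numerically: ≈ 154.21429.
(This is only a lower bound; the true E[α(G)] may be larger.)

E[α(G)] ≥ 2159/14 ≈ 154.21429.


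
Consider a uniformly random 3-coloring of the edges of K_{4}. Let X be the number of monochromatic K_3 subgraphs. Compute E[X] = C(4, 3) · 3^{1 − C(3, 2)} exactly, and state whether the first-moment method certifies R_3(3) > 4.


E[X] = C(4, 3) · 3^{1 − 3} = 4 · 3^{−2} = 4/9.
As a reduced fraction: E[X] = 4/9 ≈ 0.4444.
Is E[X] < 1? YES.
Since E[X] < 1, there exists a 3-coloring of K_{4} with no monochromatic K_3; hence R_3(3) > 4.

E[X] = 4/9 ≈ 0.4444; E[X] < 1, so R_3(3) > 4.


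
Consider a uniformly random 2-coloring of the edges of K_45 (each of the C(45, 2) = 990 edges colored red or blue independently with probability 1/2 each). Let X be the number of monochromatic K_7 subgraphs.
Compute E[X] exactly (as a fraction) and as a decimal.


Let X = Σ_S X_S over the C(45, 7) = 45379620 subsets S of size 7, where X_S = 1 if the K_7 on S is monochromatic.
For a fixed S, the K_7 on S has C(7, 2) = 21 edges. P[all 21 edges red] = (1/2)^21, and likewise for blue, so P[monochromatic] = 2·(1/2)^21 = 2^{1 − 21} = 1/1048576.
By linearity: E[X] = C(45, 7) · 2^{1 − 21} = 45379620 · 1/1048576 = 11344905/262144.
Numerically: E[X] ≈ 43.277.

E[X] = C(45,7)·2^(1−C(7,2)) = 11344905/262144 ≈ 43.277.


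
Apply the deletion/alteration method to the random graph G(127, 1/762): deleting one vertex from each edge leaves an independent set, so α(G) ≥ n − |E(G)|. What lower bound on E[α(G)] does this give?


E[|E(G)|] = C(127, 2)·p = 8001 · (1/762) = 21/2.
E[α(G)] ≥ n − E[|E(G)|] = 127 − 21/2 = 233/2.
Numerically: ≈ 116.500000.
(This is only a lower bound; the true E[α(G)] may be larger.)

E[α(G)] ≥ 233/2 ≈ 116.500000.


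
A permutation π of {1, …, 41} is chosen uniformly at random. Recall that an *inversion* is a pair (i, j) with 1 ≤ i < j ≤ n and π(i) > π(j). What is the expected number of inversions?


Write X = Σ X_I over the C(41, 2) = 820 pairs i < j, with X_I the indicator of one inversion.
There are 820 indicators.
For each fixed pair i < j, the values π(i) and π(j) are two distinct elements of {1, …, 41} in uniformly random order; by symmetry P[π(i) > π(j)] = 1/2.
By linearity: E[X] = 820 · (1/2) = C(41, 2) · (1/2) = 820/2 = 410 ≈ 410.000.

E[X] = 410 = 410.000.


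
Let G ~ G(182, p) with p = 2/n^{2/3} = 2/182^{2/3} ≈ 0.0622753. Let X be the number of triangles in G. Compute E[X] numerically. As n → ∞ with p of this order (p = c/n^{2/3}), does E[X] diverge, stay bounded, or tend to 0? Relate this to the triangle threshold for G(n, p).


Number of potential triangles: C(182, 3) = 988260.
Each occurs with probability p³ ≈ (0.0622753)³ ≈ 2.41516725e-04.
By linearity: E[X] = C(182, 3)·p³ ≈ 988260 · 2.41516725e-04 ≈ 238.681319.
Since α = 2/3 < 1, p = c/n^{2/3} ≫ 1/n is above the triangle threshold p ~ 1/n. Asymptotically E[X] ~ (c³/6)·n^{3(1−α)} = (2³/6)·n^{1} → ∞; triangles are abundant w.h.p.

E[X] ≈ 238.681319; in regime p = Θ(1/n^{2/3}) E[X] diverges (above the triangle threshold p ~ 1/n).
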